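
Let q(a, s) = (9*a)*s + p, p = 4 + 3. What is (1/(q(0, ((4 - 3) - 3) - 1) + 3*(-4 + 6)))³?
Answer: 1/2197 ≈ 0.00045517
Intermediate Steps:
p = 7
q(a, s) = 7 + 9*a*s (q(a, s) = (9*a)*s + 7 = 9*a*s + 7 = 7 + 9*a*s)
(1/(q(0, ((4 - 3) - 3) - 1) + 3*(-4 + 6)))³ = (1/((7 + 9*0*(((4 - 3) - 3) - 1)) + 3*(-4 + 6)))³ = (1/((7 + 9*0*((1 - 3) - 1)) + 3*2))³ = (1/((7 + 9*0*(-2 - 1)) + 6))³ = (1/((7 + 9*0*(-3)) + 6))³ = (1/((7 + 0) + 6))³ = (1/(7 + 6))³ = (1/13)³ = 1/2197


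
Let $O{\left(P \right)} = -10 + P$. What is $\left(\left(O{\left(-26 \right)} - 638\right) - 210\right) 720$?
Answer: $-636480$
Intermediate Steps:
$\left(\left(O{\left(-26 \right)} - 638\right) - 210\right) 720 = \left(\left(\left(-10 - 26\right) - 638\right) - 210\right) 720 = \left(\left(-36 - 638\right) - 210\right) 720 = \left(-674 - 210\right) 720 = \left(-884\right) 720 = -636480$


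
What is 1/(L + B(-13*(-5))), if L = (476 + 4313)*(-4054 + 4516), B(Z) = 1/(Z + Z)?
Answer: 130/287627341 ≈ 4.5197e-7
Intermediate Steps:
B(Z) = 1/(2*Z)
L = 2212518 (L = 4789*462 = 2212518)
1/(L + B(-13*(-5))) = 1/(2212518 + 1/(2*((-13*(-5))))) = 1/(2212518 + (1/2)/65) = 1/(2212518 + (1/2)*(1/65)) = 1/(2212518 + 1/130) = 1/(287627341/130) = 130/287627341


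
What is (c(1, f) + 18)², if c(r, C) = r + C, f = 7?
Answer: 676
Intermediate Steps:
c(r, C) = C + r
(c(1, f) + 18)² = ((7 + 1) + 18)² = (8 + 18)² = 26² = 676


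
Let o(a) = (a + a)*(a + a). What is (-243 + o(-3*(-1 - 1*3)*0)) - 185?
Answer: -428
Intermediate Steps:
o(a) = 4*a**2 (o(a) = (2*a)*(2*a) = 4*a**2)
(-243 + o(-3*(-1 - 1*3)*0)) - 185 = (-243 + 4*(-3*(-1 - 1*3)*0)**2) - 185 = (-243 + 4*(-3*(-1 - 3)*0)**2) - 185 = (-243 + 4*(-3*(-4)*0)**2) - 185 = (-243 + 4*(12*0)**2) - 185 = (-243 + 4*0**2) - 185 = (-243 + 4*0) - 185 = (-243 + 0) - 185 = -243 - 185 = -428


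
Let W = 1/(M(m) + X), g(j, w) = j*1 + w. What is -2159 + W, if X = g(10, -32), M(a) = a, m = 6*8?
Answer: -56133/26 ≈ -2159.0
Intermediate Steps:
m = 48
g(j, w) = j + w
X = -22 (X = 10 - 32 = -22)
W = 1/26 (W = 1/(48 - 22) = 1/26 ≈ 0.038462)
-2159 + W = -2159 + 1/26 = -56133/26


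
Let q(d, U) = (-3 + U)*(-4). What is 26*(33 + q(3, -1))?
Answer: 1274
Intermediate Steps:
q(d, U) = 12 - 4*U
26*(33 + q(3, -1)) = 26*(33 + (12 - 4*(-1))) = 26*(33 + (12 + 4)) = 26*(33 + 16) = 26*49 = 1274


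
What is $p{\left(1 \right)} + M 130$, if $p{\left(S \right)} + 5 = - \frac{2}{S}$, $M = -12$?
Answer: $-1567$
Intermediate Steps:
$p{\left(S \right)} = -5 - \frac{2}{S}$
$p{\left(1 \right)} + M 130 = \left(-5 - \frac{2}{1}\right) - 1560 = \left(-5 - 2\right) - 1560 = -7 - 1560 = -1567$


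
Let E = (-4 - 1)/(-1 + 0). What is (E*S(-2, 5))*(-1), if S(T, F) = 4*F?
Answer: -100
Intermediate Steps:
E = 5 (E = -5/(-1) = -5*(-1) = 5)
(E*S(-2, 5))*(-1) = (5*(4*5))*(-1) = (5*20)*(-1) = 100*(-1) = -100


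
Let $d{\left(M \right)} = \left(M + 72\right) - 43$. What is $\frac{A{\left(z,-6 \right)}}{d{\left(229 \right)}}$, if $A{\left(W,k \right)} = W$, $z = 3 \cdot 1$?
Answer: $\frac{1}{86} \approx 0.011628$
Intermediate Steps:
$d{\left(M \right)} = 29 + M$ ($d{\left(M \right)} = \left(72 + M\right) - 43 = 29 + M$)
$z = 3$
$\frac{A{\left(z,-6 \right)}}{d{\left(229 \right)}} = \frac{3}{29 + 229} = \frac{3}{258} = 3 \cdot \frac{1}{258} = \frac{1}{86}$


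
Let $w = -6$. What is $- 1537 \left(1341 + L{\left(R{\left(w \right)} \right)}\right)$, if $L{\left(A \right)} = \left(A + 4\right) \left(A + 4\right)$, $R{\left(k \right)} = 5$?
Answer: $-2185614$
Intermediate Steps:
$L{\left(A \right)} = \left(4 + A\right)^{2}$ ($L{\left(A \right)} = \left(4 + A\right) \left(4 + A\right) = \left(4 + A\right)^{2}$)
$- 1537 \left(1341 + L{\left(R{\left(w \right)} \right)}\right) = - 1537 \left(1341 + \left(4 + 5\right)^{2}\right) = - 1537 \left(1341 + 9^{2}\right) = - 1537 \left(1341 + 81\right) = \left(-1537\right) 1422 = -2185614$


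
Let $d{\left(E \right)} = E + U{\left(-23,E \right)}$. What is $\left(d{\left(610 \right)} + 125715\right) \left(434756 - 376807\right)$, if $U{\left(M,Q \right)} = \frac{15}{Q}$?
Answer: $\frac{893089879697}{122} \approx 7.3204 \cdot 10^{9}$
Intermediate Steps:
$d{\left(E \right)} = E + \frac{15}{E}$
$\left(d{\left(610 \right)} + 125715\right) \left(434756 - 376807\right) = \left(\left(610 + \frac{15}{610}\right) + 125715\right) \left(434756 - 376807\right) = \left(\left(610 + 15 \cdot \frac{1}{610}\right) + 125715\right) 57949 = \left(\left(610 + \frac{3}{122}\right) + 125715\right) 57949 = \left(\frac{74423}{122} + 125715\right) 57949 = \frac{15411653}{122} \cdot 57949 = \frac{893089879697}{122}$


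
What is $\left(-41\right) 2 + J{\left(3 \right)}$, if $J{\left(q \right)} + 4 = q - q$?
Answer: $-86$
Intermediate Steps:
$J{\left(q \right)} = -4$ ($J{\left(q \right)} = -4 + \left(q - q\right) = -4 + 0 = -4$)
$\left(-41\right) 2 + J{\left(3 \right)} = \left(-41\right) 2 - 4 = -82 - 4 = -86$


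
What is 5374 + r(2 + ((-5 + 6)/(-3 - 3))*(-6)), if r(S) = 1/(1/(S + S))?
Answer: 5380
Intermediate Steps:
r(S) = 2*S (r(S) = 1/(1/(2*S)) = 2*S)
5374 + r(2 + ((-5 + 6)/(-3 - 3))*(-6)) = 5374 + 2*(2 + ((-5 + 6)/(-3 - 3))*(-6)) = 5374 + 2*(2 + (1/(-6))*(-6)) = 5374 + 2*(2 + (1*(-⅙))*(-6)) = 5374 + 2*(2 - ⅙*(-6)) = 5374 + 2*(2 + 1) = 5374 + 2*3 = 5374 + 6 = 5380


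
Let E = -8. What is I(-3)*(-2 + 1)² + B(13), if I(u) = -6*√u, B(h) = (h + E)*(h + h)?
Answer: 130 - 6*I*√3 ≈ 130.0 - 10.392*I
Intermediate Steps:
B(h) = 2*h*(-8 + h) (B(h) = (h - 8)*(h + h) = (-8 + h)*(2*h) = 2*h*(-8 + h))
I(-3)*(-2 + 1)² + B(13) = (-6*I*√3)*(-2 + 1)² + 2*13*(-8 + 13) = -6*I*√3*(-1)² + 2*13*5 = -6*I*√3*1 + 130 = -6*I*√3 + 130 = 130 - 6*I*√3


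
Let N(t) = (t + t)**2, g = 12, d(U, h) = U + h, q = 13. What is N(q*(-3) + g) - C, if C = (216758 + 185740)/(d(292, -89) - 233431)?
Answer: 340247673/116614 ≈ 2917.7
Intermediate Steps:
N(t) = 4*t**2 (N(t) = (2*t)**2 = 4*t**2)
C = -201249/116614 (C = (216758 + 185740)/((292 - 89) - 233431) = 402498/(203 - 233431) = 402498/(-233228) = 402498*(-1/233228) = -201249/116614 ≈ -1.7258)
N(q*(-3) + g) - C = 4*(13*(-3) + 12)**2 - 1*(-201249/116614) = 4*(-39 + 12)**2 + 201249/116614 = 4*(-27)**2 + 201249/116614 = 4*729 + 201249/116614 = 2916 + 201249/116614 = 340247673/116614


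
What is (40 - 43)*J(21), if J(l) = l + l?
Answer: -126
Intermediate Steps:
J(l) = 2*l
(40 - 43)*J(21) = (40 - 43)*(2*21) = -3*42 = -126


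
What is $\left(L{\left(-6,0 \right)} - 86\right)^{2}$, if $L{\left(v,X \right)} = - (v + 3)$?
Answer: $6889$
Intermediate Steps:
$L{\left(v,X \right)} = -3 - v$ ($L{\left(v,X \right)} = - (3 + v) = -3 - v$)
$\left(L{\left(-6,0 \right)} - 86\right)^{2} = \left(\left(-3 - -6\right) - 86\right)^{2} = \left(\left(-3 + 6\right) - 86\right)^{2} = \left(3 - 86\right)^{2} = \left(-83\right)^{2} = 6889$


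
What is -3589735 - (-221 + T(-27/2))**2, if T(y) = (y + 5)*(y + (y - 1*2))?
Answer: -14361541/4 ≈ -3.5904e+6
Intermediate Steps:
T(y) = (-2 + 2*y)*(5 + y) (T(y) = (5 + y)*(y + (y - 2)) = (5 + y)*(y + (-2 + y)) = (5 + y)*(-2 + 2*y) = (-2 + 2*y)*(5 + y))
-3589735 - (-221 + T(-27/2))**2 = -3589735 - (-221 + (-10 + 2*(-27/2)**2 + 8*(-27/2)))**2 = -3589735 - (-221 + (-10 + 2*(729/4) - 108))**2 = -3589735 - (-221 + (-10 + 729/2 - 108))**2 = -3589735 - (-221 + 493/2)**2 = -3589735 - (51/2)**2 = -3589735 - 1*2601/4 = -3589735 - 2601/4 = -14361541/4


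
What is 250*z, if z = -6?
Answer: -1500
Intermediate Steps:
250*z = 250*(-6) = -1500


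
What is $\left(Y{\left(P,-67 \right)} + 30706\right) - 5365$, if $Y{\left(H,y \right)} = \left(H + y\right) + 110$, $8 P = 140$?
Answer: $\frac{50803}{2} \approx 25402.0$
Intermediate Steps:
$P = \frac{35}{2}$ ($P = \frac{1}{8} \cdot 140 = \frac{35}{2} \approx 17.5$)
$Y{\left(H,y \right)} = 110 + H + y$
$\left(Y{\left(P,-67 \right)} + 30706\right) - 5365 = \left(\left(110 + \frac{35}{2} - 67\right) + 30706\right) - 5365 = \left(\frac{121}{2} + 30706\right) - 5365 = \frac{61533}{2} - 5365 = \frac{50803}{2}$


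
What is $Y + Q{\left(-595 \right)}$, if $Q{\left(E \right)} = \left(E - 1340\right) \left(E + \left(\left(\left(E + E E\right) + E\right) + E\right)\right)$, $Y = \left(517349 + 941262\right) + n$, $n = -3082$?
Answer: $-678977546$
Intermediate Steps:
$Y = 1455529$ ($Y = \left(517349 + 941262\right) - 3082 = 1458611 - 3082 = 1455529$)
$Q{\left(E \right)} = \left(-1340 + E\right) \left(E^{2} + 4 E\right)$ ($Q{\left(E \right)} = \left(-1340 + E\right) \left(E + \left(\left(\left(E + E^{2}\right) + E\right) + E\right)\right) = \left(-1340 + E\right) \left(E + \left(\left(E^{2} + 2 E\right) + E\right)\right) = \left(-1340 + E\right) \left(E + \left(E^{2} + 3 E\right)\right) = \left(-1340 + E\right) \left(E^{2} + 4 E\right)$)
$Y + Q{\left(-595 \right)} = 1455529 - 595 \left(-5360 + \left(-595\right)^{2} - -794920\right) = 1455529 - 595 \left(-5360 + 354025 + 794920\right) = 1455529 - 680433075 = -678977546$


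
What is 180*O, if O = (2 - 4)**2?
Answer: 720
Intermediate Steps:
O = 4 (O = (-2)**2 = 4)
180*O = 180*4 = 720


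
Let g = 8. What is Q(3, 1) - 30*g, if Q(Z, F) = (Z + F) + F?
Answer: -235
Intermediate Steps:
Q(Z, F) = Z + 2*F (Q(Z, F) = (F + Z) + F = Z + 2*F)
Q(3, 1) - 30*g = (3 + 2*1) - 30*8 = (3 + 2) - 240 = 5 - 240 = -235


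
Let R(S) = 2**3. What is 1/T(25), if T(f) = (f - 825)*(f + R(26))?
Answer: -1/26400 ≈ -3.7879e-5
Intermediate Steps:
R(S) = 8
T(f) = (-825 + f)*(8 + f) (T(f) = (f - 825)*(f + 8) = (-825 + f)*(8 + f))
1/T(25) = 1/(-6600 + 25**2 - 817*25) = 1/(-6600 + 625 - 20425) = 1/(-26400) = -1/26400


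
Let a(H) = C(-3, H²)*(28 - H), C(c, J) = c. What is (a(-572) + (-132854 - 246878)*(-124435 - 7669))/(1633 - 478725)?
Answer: -12541028582/119273 ≈ -1.0515e+5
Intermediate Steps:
a(H) = -84 + 3*H (a(H) = -3*(28 - H) = -84 + 3*H)
(a(-572) + (-132854 - 246878)*(-124435 - 7669))/(1633 - 478725) = ((-84 + 3*(-572)) + (-132854 - 246878)*(-124435 - 7669))/(1633 - 478725) = ((-84 - 1716) - 379732*(-132104))/(-477092) = (-1800 + 50164116128)*(-1/477092) = 50164114328*(-1/477092) = -12541028582/119273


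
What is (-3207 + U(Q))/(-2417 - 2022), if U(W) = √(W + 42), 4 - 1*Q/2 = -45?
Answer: 3207/4439 - 2*√35/4439 ≈ 0.71979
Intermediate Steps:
Q = 98 (Q = 8 - 2*(-45) = 8 + 90 = 98)
U(W) = √(42 + W)
(-3207 + U(Q))/(-2417 - 2022) = (-3207 + √(42 + 98))/(-2417 - 2022) = (-3207 + √140)/(-4439) = (-3207 + 2*√35)*(-1/4439) = 3207/4439 - 2*√35/4439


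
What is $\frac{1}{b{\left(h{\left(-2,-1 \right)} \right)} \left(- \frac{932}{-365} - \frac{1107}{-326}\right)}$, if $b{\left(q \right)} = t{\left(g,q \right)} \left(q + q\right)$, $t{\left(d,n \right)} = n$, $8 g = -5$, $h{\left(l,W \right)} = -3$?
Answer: $\frac{59495}{6370983} \approx 0.0093384$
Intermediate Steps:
$g = - \frac{5}{8}$ ($g = \frac{1}{8} \left(-5\right) = - \frac{5}{8} \approx -0.625$)
$b{\left(q \right)} = 2 q^{2}$ ($b{\left(q \right)} = q \left(q + q\right) = q 2 q = 2 q^{2}$)
$\frac{1}{b{\left(h{\left(-2,-1 \right)} \right)} \left(- \frac{932}{-365} - \frac{1107}{-326}\right)} = \frac{1}{2 \left(-3\right)^{2} \left(- \frac{932}{-365} - \frac{1107}{-326}\right)} = \frac{1}{2 \cdot 9 \left(\left(-932\right) \left(- \frac{1}{365}\right) - - \frac{1107}{326}\right)} = \frac{1}{18 \left(\frac{932}{365} + \frac{1107}{326}\right)} = \frac{1}{18 \cdot \frac{707887}{118990}} = \frac{1}{\frac{6370983}{59495}} = \frac{59495}{6370983}$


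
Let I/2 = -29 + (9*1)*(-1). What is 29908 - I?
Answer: 29984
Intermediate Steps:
I = -76 (I = 2*(-29 + (9*1)*(-1)) = 2*(-29 + 9*(-1)) = 2*(-29 - 9) = 2*(-38) = -76)
29908 - I = 29908 - 1*(-76) = 29908 + 76 = 29984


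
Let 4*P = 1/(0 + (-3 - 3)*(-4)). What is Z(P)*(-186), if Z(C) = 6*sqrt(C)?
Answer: -93*sqrt(6)/2 ≈ -113.90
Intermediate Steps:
P = 1/96 (P = 1/(4*(0 + (-3 - 3)*(-4))) = 1/(4*(0 - 6*(-4))) = 1/(4*(0 + 24)) = (1/4)/24 = (1/4)*(1/24) = 1/96 ≈ 0.010417)
Z(P)*(-186) = (6*sqrt(1/96))*(-186) = (6*(sqrt(6)/24))*(-186) = (sqrt(6)/4)*(-186) = -93*sqrt(6)/2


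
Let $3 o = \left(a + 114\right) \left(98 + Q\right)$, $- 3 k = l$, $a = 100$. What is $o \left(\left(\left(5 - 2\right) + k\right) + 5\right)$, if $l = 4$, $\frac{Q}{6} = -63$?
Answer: $- \frac{1198400}{9} \approx -1.3316 \cdot 10^{5}$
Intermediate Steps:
$Q = -378$ ($Q = 6 \left(-63\right) = -378$)
$k = - \frac{4}{3}$ ($k = \left(- \frac{1}{3}\right) 4 = - \frac{4}{3} \approx -1.3333$)
$o = - \frac{59920}{3}$ ($o = \frac{\left(100 + 114\right) \left(98 - 378\right)}{3} = \frac{214 \left(-280\right)}{3} = \frac{1}{3} \left(-59920\right) = - \frac{59920}{3} \approx -19973.0$)
$o \left(\left(\left(5 - 2\right) + k\right) + 5\right) = - \frac{59920 \left(\left(\left(5 - 2\right) - \frac{4}{3}\right) + 5\right)}{3} = - \frac{59920 \left(\left(3 - \frac{4}{3}\right) + 5\right)}{3} = - \frac{59920 \left(\frac{5}{3} + 5\right)}{3} = \left(- \frac{59920}{3}\right) \frac{20}{3} = - \frac{1198400}{9}$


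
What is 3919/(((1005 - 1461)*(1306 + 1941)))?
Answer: -3919/1480632 ≈ -0.0026468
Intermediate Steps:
3919/(((1005 - 1461)*(1306 + 1941))) = 3919/((-456*3247)) = 3919/(-1480632) = 3919*(-1/1480632) = -3919/1480632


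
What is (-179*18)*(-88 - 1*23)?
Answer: 357642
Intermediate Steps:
(-179*18)*(-88 - 1*23) = -3222*(-88 - 23) = -3222*(-111) = 357642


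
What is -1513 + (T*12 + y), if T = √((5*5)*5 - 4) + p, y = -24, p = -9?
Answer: -1513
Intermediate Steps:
T = 2 (T = √((5*5)*5 - 4) - 9 = √(25*5 - 4) - 9 = √(125 - 4) - 9 = √121 - 9 = 11 - 9 = 2)
-1513 + (T*12 + y) = -1513 + (2*12 - 24) = -1513 + (24 - 24) = -1513 + 0 = -1513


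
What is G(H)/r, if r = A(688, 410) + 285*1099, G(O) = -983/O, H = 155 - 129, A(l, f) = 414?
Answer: -983/8154354 ≈ -0.00012055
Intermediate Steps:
H = 26
r = 313629 (r = 414 + 285*1099 = 414 + 313215 = 313629)
G(H)/r = -983/26/313629 = -983*1/26*(1/313629) = -983/26*1/313629 = -983/8154354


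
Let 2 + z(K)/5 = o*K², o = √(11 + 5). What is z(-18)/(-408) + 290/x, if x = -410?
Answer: -138551/8364 ≈ -16.565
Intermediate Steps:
o = 4 (o = √16 = 4)
z(K) = -10 + 20*K² (z(K) = -10 + 5*(4*K²) = -10 + 20*K²)
z(-18)/(-408) + 290/x = (-10 + 20*(-18)²)/(-408) + 290/(-410) = (-10 + 20*324)*(-1/408) + 290*(-1/410) = (-10 + 6480)*(-1/408) - 29/41 = 6470*(-1/408) - 29/41 = -3235/204 - 29/41 = -138551/8364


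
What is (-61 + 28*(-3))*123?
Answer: -17835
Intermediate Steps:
(-61 + 28*(-3))*123 = (-61 - 84)*123 = -145*123 = -17835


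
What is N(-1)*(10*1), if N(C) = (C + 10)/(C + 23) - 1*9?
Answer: -945/11 ≈ -85.909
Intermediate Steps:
N(C) = -9 + (10 + C)/(23 + C) (N(C) = (10 + C)/(23 + C) - 9 = -9 + (10 + C)/(23 + C))
N(-1)*(10*1) = ((-197 - 8*(-1))/(23 - 1))*(10*1) = ((-197 + 8)/22)*10 = ((1/22)*(-189))*10 = -189/22*10 = -945/11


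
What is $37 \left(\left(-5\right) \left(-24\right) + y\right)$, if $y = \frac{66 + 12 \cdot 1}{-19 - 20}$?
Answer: $4366$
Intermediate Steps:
$y = -2$ ($y = \frac{66 + 12}{-39} = 78 \left(- \frac{1}{39}\right) = -2$)
$37 \left(\left(-5\right) \left(-24\right) + y\right) = 37 \left(\left(-5\right) \left(-24\right) - 2\right) = 37 \left(120 - 2\right) = 37 \cdot 118 = 4366$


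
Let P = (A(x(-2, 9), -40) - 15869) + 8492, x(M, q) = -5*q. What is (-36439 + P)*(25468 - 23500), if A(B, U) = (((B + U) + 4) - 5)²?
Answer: -71674560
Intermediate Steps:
A(B, U) = (-1 + B + U)² (A(B, U) = ((4 + B + U) - 5)² = (-1 + B + U)²)
P = 19 (P = ((-1 - 5*9 - 40)² - 15869) + 8492 = ((-1 - 45 - 40)² - 15869) + 8492 = ((-86)² - 15869) + 8492 = (7396 - 15869) + 8492 = -8473 + 8492 = 19)
(-36439 + P)*(25468 - 23500) = (-36439 + 19)*(25468 - 23500) = -36420*1968 = -71674560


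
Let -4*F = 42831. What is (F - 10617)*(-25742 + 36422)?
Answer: -227748330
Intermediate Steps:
F = -42831/4 (F = -¼*42831 = -42831/4 ≈ -10708.)
(F - 10617)*(-25742 + 36422) = (-42831/4 - 10617)*(-25742 + 36422) = -85299/4*10680 = -227748330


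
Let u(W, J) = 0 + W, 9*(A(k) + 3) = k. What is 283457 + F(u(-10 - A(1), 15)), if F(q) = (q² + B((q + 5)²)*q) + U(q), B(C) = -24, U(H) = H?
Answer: 22977361/81 ≈ 2.8367e+5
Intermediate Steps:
A(k) = -3 + k/9
u(W, J) = W
F(q) = q² - 23*q (F(q) = (q² - 24*q) + q = q² - 23*q)
283457 + F(u(-10 - A(1), 15)) = 283457 + (-10 - (-3 + (⅑)*1))*(-23 + (-10 - (-3 + (⅑)*1))) = 283457 + (-10 - (-3 + ⅑))*(-23 + (-10 - (-3 + ⅑))) = 283457 + (-10 - 1*(-26/9))*(-23 + (-10 - 1*(-26/9))) = 283457 + (-10 + 26/9)*(-23 + (-10 + 26/9)) = 283457 - 64*(-23 - 64/9)/9 = 283457 - 64/9*(-271/9) = 283457 + 17344/81 = 22977361/81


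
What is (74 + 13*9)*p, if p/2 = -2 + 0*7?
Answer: -764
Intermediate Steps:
p = -4 (p = 2*(-2 + 0*7) = 2*(-2 + 0) = 2*(-2) = -4)
(74 + 13*9)*p = (74 + 13*9)*(-4) = (74 + 117)*(-4) = 191*(-4) = -764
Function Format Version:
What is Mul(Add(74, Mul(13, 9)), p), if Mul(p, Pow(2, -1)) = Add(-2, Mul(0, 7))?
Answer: -764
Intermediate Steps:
p = -4 (p = Mul(2, Add(-2, Mul(0, 7))) = Mul(2, Add(-2, 0)) = Mul(2, -2) = -4)
Mul(Add(74, Mul(13, 9)), p) = Mul(Add(74, Mul(13, 9)), -4) = Mul(Add(74, 117), -4) = Mul(191, -4) = -764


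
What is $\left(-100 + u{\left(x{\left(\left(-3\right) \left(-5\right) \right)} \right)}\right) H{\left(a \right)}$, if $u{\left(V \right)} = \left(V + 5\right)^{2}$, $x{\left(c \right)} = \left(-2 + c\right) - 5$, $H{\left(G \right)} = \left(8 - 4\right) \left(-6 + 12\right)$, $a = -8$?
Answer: $1656$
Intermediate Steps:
$H{\left(G \right)} = 24$ ($H{\left(G \right)} = 4 \cdot 6 = 24$)
$x{\left(c \right)} = -7 + c$
$u{\left(V \right)} = \left(5 + V\right)^{2}$
$\left(-100 + u{\left(x{\left(\left(-3\right) \left(-5\right) \right)} \right)}\right) H{\left(a \right)} = \left(-100 + \left(5 - -8\right)^{2}\right) 24 = \left(-100 + \left(5 + \left(-7 + 15\right)\right)^{2}\right) 24 = \left(-100 + \left(5 + 8\right)^{2}\right) 24 = \left(-100 + 13^{2}\right) 24 = \left(-100 + 169\right) 24 = 69 \cdot 24 = 1656$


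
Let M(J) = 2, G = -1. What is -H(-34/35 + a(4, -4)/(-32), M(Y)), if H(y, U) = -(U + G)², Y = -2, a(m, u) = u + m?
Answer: 1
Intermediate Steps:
a(m, u) = m + u
H(y, U) = -(-1 + U)² (H(y, U) = -(U - 1)² = -(-1 + U)²)
-H(-34/35 + a(4, -4)/(-32), M(Y)) = -(-1)*(-1 + 2)² = -(-1)*1² = -(-1) = -1*(-1) = 1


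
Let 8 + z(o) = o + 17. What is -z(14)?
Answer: -23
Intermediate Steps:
z(o) = 9 + o (z(o) = -8 + (o + 17) = -8 + (17 + o) = 9 + o)
-z(14) = -(9 + 14) = -1*23 = -23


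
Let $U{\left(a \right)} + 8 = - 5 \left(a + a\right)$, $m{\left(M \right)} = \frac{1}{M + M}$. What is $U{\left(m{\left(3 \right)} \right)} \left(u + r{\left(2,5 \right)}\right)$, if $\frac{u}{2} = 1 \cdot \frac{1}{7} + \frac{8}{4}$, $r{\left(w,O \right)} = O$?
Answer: $- \frac{1885}{21} \approx -89.762$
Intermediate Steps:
$m{\left(M \right)} = \frac{1}{2 M}$
$u = \frac{30}{7}$ ($u = 2 \left(1 \cdot \frac{1}{7} + \frac{8}{4}\right) = 2 \left(1 \cdot \frac{1}{7} + 8 \cdot \frac{1}{4}\right) = 2 \left(\frac{1}{7} + 2\right) = 2 \cdot \frac{15}{7} = \frac{30}{7} \approx 4.2857$)
$U{\left(a \right)} = -8 - 10 a$ ($U{\left(a \right)} = -8 - 5 \left(a + a\right) = -8 - 5 \cdot 2 a = -8 - 10 a$)
$U{\left(m{\left(3 \right)} \right)} \left(u + r{\left(2,5 \right)}\right) = \left(-8 - 10 \frac{1}{2 \cdot 3}\right) \left(\frac{30}{7} + 5\right) = \left(-8 - 10 \cdot \frac{1}{2} \cdot \frac{1}{3}\right) \frac{65}{7} = \left(-8 - \frac{5}{3}\right) \frac{65}{7} = \left(- \frac{29}{3}\right) \frac{65}{7} = - \frac{1885}{21}$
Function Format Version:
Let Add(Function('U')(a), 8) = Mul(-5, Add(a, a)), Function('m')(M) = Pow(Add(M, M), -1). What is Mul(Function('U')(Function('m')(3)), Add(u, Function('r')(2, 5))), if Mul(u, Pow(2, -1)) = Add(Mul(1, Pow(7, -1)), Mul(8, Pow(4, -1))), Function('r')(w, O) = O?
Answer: Rational(-1885, 21) ≈ -89.762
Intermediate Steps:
Function('m')(M) = Mul(Rational(1, 2), Pow(M, -1)) (Function('m')(M) = Pow(Mul(2, M), -1) = Mul(Rational(1, 2), Pow(M, -1)))
u = Rational(30, 7) (u = Mul(2, Add(Mul(1, Pow(7, -1)), Mul(8, Pow(4, -1)))) = Mul(2, Add(Mul(1, Rational(1, 7)), Mul(8, Rational(1, 4)))) = Mul(2, Add(Rational(1, 7), 2)) = Mul(2, Rational(15, 7)) = Rational(30, 7) ≈ 4.2857)
Function('U')(a) = Add(-8, Mul(-10, a)) (Function('U')(a) = Add(-8, Mul(-5, Add(a, a))) = Add(-8, Mul(-5, Mul(2, a))) = Add(-8, Mul(-10, a)))
Mul(Function('U')(Function('m')(3)), Add(u, Function('r')(2, 5))) = Mul(Add(-8, Mul(-10, Mul(Rational(1, 2), Pow(3, -1)))), Add(Rational(30, 7), 5)) = Mul(Add(-8, Mul(-10, Mul(Rational(1, 2), Rational(1, 3)))), Rational(65, 7)) = Mul(Add(-8, Mul(-10, Rational(1, 6))), Rational(65, 7)) = Mul(Add(-8, Rational(-5, 3)), Rational(65, 7)) = Mul(Rational(-29, 3), Rational(65, 7)) = Rational(-1885, 21)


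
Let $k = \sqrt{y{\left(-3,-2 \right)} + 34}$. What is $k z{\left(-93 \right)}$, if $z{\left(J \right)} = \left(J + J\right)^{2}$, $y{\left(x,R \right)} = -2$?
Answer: $138384 \sqrt{2} \approx 1.957 \cdot 10^{5}$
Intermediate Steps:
$z{\left(J \right)} = 4 J^{2}$ ($z{\left(J \right)} = \left(2 J\right)^{2} = 4 J^{2}$)
$k = 4 \sqrt{2}$ ($k = \sqrt{-2 + 34} = \sqrt{32} = 4 \sqrt{2} \approx 5.6569$)
$k z{\left(-93 \right)} = 4 \sqrt{2} \cdot 4 \left(-93\right)^{2} = 4 \sqrt{2} \cdot 4 \cdot 8649 = 4 \sqrt{2} \cdot 34596 = 138384 \sqrt{2}$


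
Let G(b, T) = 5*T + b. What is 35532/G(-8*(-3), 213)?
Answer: 3948/121 ≈ 32.628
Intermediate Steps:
G(b, T) = b + 5*T
35532/G(-8*(-3), 213) = 35532/(-8*(-3) + 5*213) = 35532/(24 + 1065) = 35532/1089 = 35532*(1/1089) = 3948/121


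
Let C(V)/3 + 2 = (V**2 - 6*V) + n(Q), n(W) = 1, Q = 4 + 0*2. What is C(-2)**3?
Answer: 91125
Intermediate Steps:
Q = 4 (Q = 4 + 0 = 4)
C(V) = -3 - 18*V + 3*V**2 (C(V) = -6 + 3*((V**2 - 6*V) + 1) = -6 + 3*(1 + V**2 - 6*V) = -6 + (3 - 18*V + 3*V**2) = -3 - 18*V + 3*V**2)
C(-2)**3 = (-3 - 18*(-2) + 3*(-2)**2)**3 = (-3 + 36 + 3*4)**3 = (-3 + 36 + 12)**3 = 45**3 = 91125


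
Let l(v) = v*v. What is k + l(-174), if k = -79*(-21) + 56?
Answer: 31991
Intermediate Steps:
l(v) = v²
k = 1715 (k = 1659 + 56 = 1715)
k + l(-174) = 1715 + (-174)² = 1715 + 30276 = 31991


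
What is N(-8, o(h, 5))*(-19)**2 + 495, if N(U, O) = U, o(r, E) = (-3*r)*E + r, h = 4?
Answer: -2393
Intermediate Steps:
o(r, E) = r - 3*E*r (o(r, E) = -3*E*r + r = r - 3*E*r)
N(-8, o(h, 5))*(-19)**2 + 495 = -8*(-19)**2 + 495 = -8*361 + 495 = -2888 + 495 = -2393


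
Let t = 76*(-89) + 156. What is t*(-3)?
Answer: 19824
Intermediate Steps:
t = -6608 (t = -6764 + 156 = -6608)
t*(-3) = -6608*(-3) = 19824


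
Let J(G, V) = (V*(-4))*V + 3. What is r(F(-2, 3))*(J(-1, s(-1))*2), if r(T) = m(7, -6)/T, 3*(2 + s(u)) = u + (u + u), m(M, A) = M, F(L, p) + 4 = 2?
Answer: 231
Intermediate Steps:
F(L, p) = -2 (F(L, p) = -4 + 2 = -2)
s(u) = -2 + u (s(u) = -2 + (u + (u + u))/3 = -2 + (u + 2*u)/3 = -2 + (3*u)/3 = -2 + u)
J(G, V) = 3 - 4*V**2 (J(G, V) = (-4*V)*V + 3 = -4*V**2 + 3 = 3 - 4*V**2)
r(T) = 7/T
r(F(-2, 3))*(J(-1, s(-1))*2) = (7/(-2))*((3 - 4*(-2 - 1)**2)*2) = (7*(-1/2))*((3 - 4*(-3)**2)*2) = -7*(3 - 4*9)*2/2 = -7*(3 - 36)*2/2 = -(-231)*2/2 = -7/2*(-66) = 231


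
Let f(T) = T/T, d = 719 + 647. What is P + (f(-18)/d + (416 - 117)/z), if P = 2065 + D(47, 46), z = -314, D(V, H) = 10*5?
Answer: 226691535/107231 ≈ 2114.0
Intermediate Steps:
D(V, H) = 50
d = 1366
f(T) = 1
P = 2115 (P = 2065 + 50 = 2115)
P + (f(-18)/d + (416 - 117)/z) = 2115 + (1/1366 + (416 - 117)/(-314)) = 2115 + (1*(1/1366) + 299*(-1/314)) = 2115 + (1/1366 - 299/314) = 2115 - 102030/107231 = 226691535/107231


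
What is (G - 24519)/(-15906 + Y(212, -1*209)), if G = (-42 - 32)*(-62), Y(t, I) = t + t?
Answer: 19931/15482 ≈ 1.2874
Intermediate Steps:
Y(t, I) = 2*t
G = 4588 (G = -74*(-62) = 4588)
(G - 24519)/(-15906 + Y(212, -1*209)) = (4588 - 24519)/(-15906 + 2*212) = -19931/(-15906 + 424) = -19931/(-15482) = -19931*(-1/15482) = 19931/15482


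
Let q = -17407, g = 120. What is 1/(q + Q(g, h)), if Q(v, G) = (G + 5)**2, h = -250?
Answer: 1/42618 ≈ 2.3464e-5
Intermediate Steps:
Q(v, G) = (5 + G)**2
1/(q + Q(g, h)) = 1/(-17407 + (5 - 250)**2) = 1/(-17407 + (-245)**2) = 1/(-17407 + 60025) = 1/42618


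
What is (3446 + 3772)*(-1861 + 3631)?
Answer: 12775860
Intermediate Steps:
(3446 + 3772)*(-1861 + 3631) = 7218*1770 = 12775860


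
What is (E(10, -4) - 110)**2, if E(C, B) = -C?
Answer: 14400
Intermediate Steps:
(E(10, -4) - 110)**2 = (-1*10 - 110)**2 = (-10 - 110)**2 = (-120)**2 = 14400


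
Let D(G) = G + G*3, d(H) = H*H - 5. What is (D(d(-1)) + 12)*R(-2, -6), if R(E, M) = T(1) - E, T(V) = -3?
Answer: 4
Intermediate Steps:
d(H) = -5 + H**2 (d(H) = H**2 - 5 = -5 + H**2)
R(E, M) = -3 - E
D(G) = 4*G (D(G) = G + 3*G = 4*G)
(D(d(-1)) + 12)*R(-2, -6) = (4*(-5 + (-1)**2) + 12)*(-3 - 1*(-2)) = (4*(-5 + 1) + 12)*(-3 + 2) = (4*(-4) + 12)*(-1) = (-16 + 12)*(-1) = -4*(-1) = 4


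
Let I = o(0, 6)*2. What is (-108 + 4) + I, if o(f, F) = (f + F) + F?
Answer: -80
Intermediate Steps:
o(f, F) = f + 2*F (o(f, F) = (F + f) + F = f + 2*F)
I = 24 (I = (0 + 2*6)*2 = (0 + 12)*2 = 12*2 = 24)
(-108 + 4) + I = (-108 + 4) + 24 = -104 + 24 = -80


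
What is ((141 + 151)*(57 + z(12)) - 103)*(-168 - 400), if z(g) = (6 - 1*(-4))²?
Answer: -25980888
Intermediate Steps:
z(g) = 100 (z(g) = (6 + 4)² = 10² = 100)
((141 + 151)*(57 + z(12)) - 103)*(-168 - 400) = ((141 + 151)*(57 + 100) - 103)*(-168 - 400) = (292*157 - 103)*(-568) = (45844 - 103)*(-568) = 45741*(-568) = -25980888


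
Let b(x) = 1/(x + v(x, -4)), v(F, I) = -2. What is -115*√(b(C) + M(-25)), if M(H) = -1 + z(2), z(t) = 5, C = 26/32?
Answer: -230*√285/19 ≈ -204.36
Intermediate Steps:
C = 13/16 (C = 26*(1/32) = 13/16 ≈ 0.81250)
b(x) = 1/(-2 + x) (b(x) = 1/(x - 2) = 1/(-2 + x))
M(H) = 4 (M(H) = -1 + 5 = 4)
-115*√(b(C) + M(-25)) = -115*√(1/(-2 + 13/16) + 4) = -115*√(1/(-19/16) + 4) = -115*√(-16/19 + 4) = -230*√285/19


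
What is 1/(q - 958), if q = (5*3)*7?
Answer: -1/853 ≈ -0.0011723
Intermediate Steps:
q = 105 (q = 15*7 = 105)
1/(q - 958) = 1/(105 - 958) = 1/(-853) = -1/853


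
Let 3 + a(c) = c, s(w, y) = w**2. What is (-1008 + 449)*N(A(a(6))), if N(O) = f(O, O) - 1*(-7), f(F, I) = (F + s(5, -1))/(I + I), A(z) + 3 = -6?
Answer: -30745/9 ≈ -3416.1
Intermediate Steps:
a(c) = -3 + c
A(z) = -9 (A(z) = -3 - 6 = -9)
f(F, I) = (25 + F)/(2*I) (f(F, I) = (F + 5**2)/(I + I) = (F + 25)/((2*I)) = (25 + F)*(1/(2*I)) = (25 + F)/(2*I))
N(O) = 7 + (25 + O)/(2*O) (N(O) = (25 + O)/(2*O) - 1*(-7) = (25 + O)/(2*O) + 7 = 7 + (25 + O)/(2*O))
(-1008 + 449)*N(A(a(6))) = (-1008 + 449)*((5/2)*(5 + 3*(-9))/(-9)) = -2795*(-1)*(5 - 27)/(2*9) = -2795*(-1)*(-22)/(2*9) = -559*55/9 = -30745/9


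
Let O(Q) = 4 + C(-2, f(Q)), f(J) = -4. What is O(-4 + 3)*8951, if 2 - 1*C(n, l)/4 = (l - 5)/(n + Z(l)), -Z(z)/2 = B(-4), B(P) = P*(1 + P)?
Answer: 1235238/13 ≈ 95018.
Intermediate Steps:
Z(z) = -24 (Z(z) = -(-8)*(1 - 4) = -(-8)*(-3) = -2*12 = -24)
C(n, l) = 8 - 4*(-5 + l)/(-24 + n) (C(n, l) = 8 - 4*(l - 5)/(n - 24) = 8 - 4*(-5 + l)/(-24 + n))
O(Q) = 138/13 (O(Q) = 4 + 4*(-43 - 1*(-4) + 2*(-2))/(-24 - 2) = 4 + 4*(-43 + 4 - 4)/(-26) = 4 + 4*(-1/26)*(-43) = 4 + 86/13 = 138/13)
O(-4 + 3)*8951 = (138/13)*8951 = 1235238/13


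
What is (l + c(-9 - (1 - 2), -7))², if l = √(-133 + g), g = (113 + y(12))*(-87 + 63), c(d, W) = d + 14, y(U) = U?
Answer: (6 + I*√3133)² ≈ -3097.0 + 671.68*I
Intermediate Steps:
c(d, W) = 14 + d
g = -3000 (g = (113 + 12)*(-87 + 63) = 125*(-24) = -3000)
l = I*√3133 (l = √(-133 - 3000) = √(-3133) = I*√3133 ≈ 55.973*I)
(l + c(-9 - (1 - 2), -7))² = (I*√3133 + (14 + (-9 - (1 - 2))))² = (I*√3133 + (14 + (-9 - 1*(-1))))² = (I*√3133 + (14 + (-9 + 1)))² = (I*√3133 + (14 - 8))² = (I*√3133 + 6)² = (6 + I*√3133)²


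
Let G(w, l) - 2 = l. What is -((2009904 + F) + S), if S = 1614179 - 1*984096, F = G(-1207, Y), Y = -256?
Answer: -2639733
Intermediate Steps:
G(w, l) = 2 + l
F = -254 (F = 2 - 256 = -254)
S = 630083 (S = 1614179 - 984096 = 630083)
-((2009904 + F) + S) = -((2009904 - 254) + 630083) = -(2009650 + 630083) = -1*2639733 = -2639733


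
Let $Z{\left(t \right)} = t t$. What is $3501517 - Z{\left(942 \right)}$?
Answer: $2614153$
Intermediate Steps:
$Z{\left(t \right)} = t^{2}$
$3501517 - Z{\left(942 \right)} = 3501517 - 942^{2} = 3501517 - 887364 = 2614153$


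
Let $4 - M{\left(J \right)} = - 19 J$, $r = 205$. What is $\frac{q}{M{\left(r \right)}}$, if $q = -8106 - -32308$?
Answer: $\frac{24202}{3899} \approx 6.2072$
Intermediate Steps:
$M{\left(J \right)} = 4 + 19 J$ ($M{\left(J \right)} = 4 - - 19 J = 4 + 19 J$)
$q = 24202$ ($q = -8106 + 32308 = 24202$)
$\frac{q}{M{\left(r \right)}} = \frac{24202}{4 + 19 \cdot 205} = \frac{24202}{4 + 3895} = \frac{24202}{3899}$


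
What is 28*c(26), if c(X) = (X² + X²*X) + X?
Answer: 511784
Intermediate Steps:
c(X) = X + X² + X³ (c(X) = (X² + X³) + X = X + X² + X³)
28*c(26) = 28*(26*(1 + 26 + 26²)) = 28*(26*(1 + 26 + 676)) = 28*(26*703) = 28*18278 = 511784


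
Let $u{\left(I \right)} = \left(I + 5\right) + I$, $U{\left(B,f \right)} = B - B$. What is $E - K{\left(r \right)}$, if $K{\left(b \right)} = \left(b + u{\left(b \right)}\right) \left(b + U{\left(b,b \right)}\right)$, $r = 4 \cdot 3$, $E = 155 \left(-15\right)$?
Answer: $-2817$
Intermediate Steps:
$E = -2325$
$U{\left(B,f \right)} = 0$
$u{\left(I \right)} = 5 + 2 I$ ($u{\left(I \right)} = \left(5 + I\right) + I = 5 + 2 I$)
$r = 12$
$K{\left(b \right)} = b \left(5 + 3 b\right)$ ($K{\left(b \right)} = \left(b + \left(5 + 2 b\right)\right) \left(b + 0\right) = \left(5 + 3 b\right) b = b \left(5 + 3 b\right)$)
$E - K{\left(r \right)} = -2325 - 12 \left(5 + 3 \cdot 12\right) = -2325 - 12 \left(5 + 36\right) = -2325 - 12 \cdot 41 = -2325 - 492 = -2817$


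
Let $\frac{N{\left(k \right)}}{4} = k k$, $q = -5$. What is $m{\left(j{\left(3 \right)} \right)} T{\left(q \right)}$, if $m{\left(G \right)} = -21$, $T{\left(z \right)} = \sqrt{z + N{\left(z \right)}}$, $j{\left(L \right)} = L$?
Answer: $- 21 \sqrt{95} \approx -204.68$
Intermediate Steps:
$N{\left(k \right)} = 4 k^{2}$ ($N{\left(k \right)} = 4 k k = 4 k^{2}$)
$T{\left(z \right)} = \sqrt{z + 4 z^{2}}$
$m{\left(j{\left(3 \right)} \right)} T{\left(q \right)} = - 21 \sqrt{- 5 \left(1 + 4 \left(-5\right)\right)} = - 21 \sqrt{- 5 \left(1 - 20\right)} = - 21 \sqrt{\left(-5\right) \left(-19\right)} = - 21 \sqrt{95}$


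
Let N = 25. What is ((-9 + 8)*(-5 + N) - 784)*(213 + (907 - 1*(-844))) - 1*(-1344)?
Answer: -1577712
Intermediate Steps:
((-9 + 8)*(-5 + N) - 784)*(213 + (907 - 1*(-844))) - 1*(-1344) = ((-9 + 8)*(-5 + 25) - 784)*(213 + (907 - 1*(-844))) - 1*(-1344) = (-1*20 - 784)*(213 + (907 + 844)) + 1344 = (-20 - 784)*(213 + 1751) + 1344 = -804*1964 + 1344 = -1579056 + 1344 = -1577712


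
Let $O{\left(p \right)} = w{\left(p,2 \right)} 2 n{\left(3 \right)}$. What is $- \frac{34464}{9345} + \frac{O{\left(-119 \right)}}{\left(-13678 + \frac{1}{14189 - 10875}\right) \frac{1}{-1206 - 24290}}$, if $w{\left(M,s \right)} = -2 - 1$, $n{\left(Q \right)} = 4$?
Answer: $- \frac{6837490601248}{141199495465} \approx -48.424$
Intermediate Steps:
$w{\left(M,s \right)} = -3$ ($w{\left(M,s \right)} = -2 - 1 = -3$)
$O{\left(p \right)} = -24$ ($O{\left(p \right)} = \left(-3\right) 2 \cdot 4 = \left(-6\right) 4 = -24$)
$- \frac{34464}{9345} + \frac{O{\left(-119 \right)}}{\left(-13678 + \frac{1}{14189 - 10875}\right) \frac{1}{-1206 - 24290}} = - \frac{34464}{9345} - \frac{24}{\left(-13678 + \frac{1}{14189 - 10875}\right) \frac{1}{-1206 - 24290}} = \left(-34464\right) \frac{1}{9345} - \frac{24}{\left(-13678 + \frac{1}{3314}\right) \frac{1}{-25496}} = - \frac{11488}{3115} - \frac{24}{\left(-13678 + \frac{1}{3314}\right) \left(- \frac{1}{25496}\right)} = - \frac{11488}{3115} - \frac{24}{\left(- \frac{45328891}{3314}\right) \left(- \frac{1}{25496}\right)} = - \frac{11488}{3115} - \frac{24}{\frac{45328891}{84493744}} = - \frac{11488}{3115} - \frac{2027849856}{45328891} = - \frac{6837490601248}{141199495465}$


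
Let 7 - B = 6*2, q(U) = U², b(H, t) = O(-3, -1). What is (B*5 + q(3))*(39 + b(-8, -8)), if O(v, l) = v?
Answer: -576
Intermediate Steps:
b(H, t) = -3
B = -5 (B = 7 - 6*2 = 7 - 1*12 = 7 - 12 = -5)
(B*5 + q(3))*(39 + b(-8, -8)) = (-5*5 + 3²)*(39 - 3) = (-25 + 9)*36 = -16*36 = -576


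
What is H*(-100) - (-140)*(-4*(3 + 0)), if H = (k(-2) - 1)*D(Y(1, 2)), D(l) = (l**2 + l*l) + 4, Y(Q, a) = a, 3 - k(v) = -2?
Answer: -6480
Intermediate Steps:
k(v) = 5 (k(v) = 3 - 1*(-2) = 3 + 2 = 5)
D(l) = 4 + 2*l**2 (D(l) = (l**2 + l**2) + 4 = 2*l**2 + 4 = 4 + 2*l**2)
H = 48 (H = (5 - 1)*(4 + 2*2**2) = 4*(4 + 2*4) = 4*(4 + 8) = 4*12 = 48)
H*(-100) - (-140)*(-4*(3 + 0)) = 48*(-100) - (-140)*(-4*(3 + 0)) = -4800 - (-140)*(-4*3) = -4800 - (-140)*(-12) = -4800 - 1*1680 = -4800 - 1680 = -6480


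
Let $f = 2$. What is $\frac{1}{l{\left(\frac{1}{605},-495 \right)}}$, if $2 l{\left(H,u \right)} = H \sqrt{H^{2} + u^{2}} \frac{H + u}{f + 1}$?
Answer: $- \frac{664335375 \sqrt{89685275626}}{13429204116410362} \approx -0.014815$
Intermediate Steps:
$l{\left(H,u \right)} = \frac{H \sqrt{H^{2} + u^{2}} \left(\frac{H}{3} + \frac{u}{3}\right)}{2}$ ($l{\left(H,u \right)} = \frac{H \sqrt{H^{2} + u^{2}} \frac{H + u}{2 + 1}}{2} = \frac{H \sqrt{H^{2} + u^{2}} \frac{H + u}{3}}{2} = \frac{H \sqrt{H^{2} + u^{2}} \left(H + u\right) \frac{1}{3}}{2} = \frac{H \sqrt{H^{2} + u^{2}} \left(\frac{H}{3} + \frac{u}{3}\right)}{2}$)
$\frac{1}{l{\left(\frac{1}{605},-495 \right)}} = \frac{1}{\frac{1}{6} \cdot \frac{1}{605} \sqrt{\left(\frac{1}{605}\right)^{2} + \left(-495\right)^{2}} \left(\frac{1}{605} - 495\right)} = \frac{1}{\frac{1}{6} \cdot \frac{1}{605} \sqrt{\left(\frac{1}{605}\right)^{2} + 245025} \left(\frac{1}{605} - 495\right)} = \frac{1}{\frac{1}{6} \cdot \frac{1}{605} \sqrt{\frac{1}{366025} + 245025} \left(- \frac{299474}{605}\right)} = \frac{1}{\frac{1}{6} \cdot \frac{1}{605} \sqrt{\frac{89685275626}{366025}} \left(- \frac{299474}{605}\right)} = \frac{1}{\frac{1}{6} \cdot \frac{1}{605} \frac{\sqrt{89685275626}}{605} \left(- \frac{299474}{605}\right)} = \frac{1}{\left(- \frac{149737}{664335375}\right) \sqrt{89685275626}} = - \frac{664335375 \sqrt{89685275626}}{13429204116410362}$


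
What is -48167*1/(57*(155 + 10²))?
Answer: -48167/14535 ≈ -3.3139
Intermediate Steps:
-48167*1/(57*(155 + 10²)) = -48167*1/(57*(155 + 100)) = -48167/(255*57) = -48167/14535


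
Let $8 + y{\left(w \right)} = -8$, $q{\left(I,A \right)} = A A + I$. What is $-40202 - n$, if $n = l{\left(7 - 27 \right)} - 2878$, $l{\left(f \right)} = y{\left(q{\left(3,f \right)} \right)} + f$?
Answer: $-37288$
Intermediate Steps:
$q{\left(I,A \right)} = I + A^{2}$ ($q{\left(I,A \right)} = A^{2} + I = I + A^{2}$)
$y{\left(w \right)} = -16$ ($y{\left(w \right)} = -8 - 8 = -16$)
$l{\left(f \right)} = -16 + f$
$n = -2914$ ($n = \left(-16 + \left(7 - 27\right)\right) - 2878 = \left(-16 - 20\right) - 2878 = -36 - 2878 = -2914$)
$-40202 - n = -40202 - -2914 = -40202 + 2914 = -37288$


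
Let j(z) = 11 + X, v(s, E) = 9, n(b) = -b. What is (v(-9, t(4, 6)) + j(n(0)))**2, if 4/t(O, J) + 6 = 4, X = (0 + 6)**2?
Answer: 3136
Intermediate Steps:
X = 36 (X = 6**2 = 36)
t(O, J) = -2 (t(O, J) = 4/(-6 + 4) = 4/(-2) = 4*(-1/2) = -2)
j(z) = 47 (j(z) = 11 + 36 = 47)
(v(-9, t(4, 6)) + j(n(0)))**2 = (9 + 47)**2 = 56**2 = 3136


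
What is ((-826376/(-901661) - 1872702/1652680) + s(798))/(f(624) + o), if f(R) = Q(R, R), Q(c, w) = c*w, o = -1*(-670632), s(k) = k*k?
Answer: 474468840021799789/789789224412805920 ≈ 0.60075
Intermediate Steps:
s(k) = k**2
o = 670632
f(R) = R**2 (f(R) = R*R = R**2)
((-826376/(-901661) - 1872702/1652680) + s(798))/(f(624) + o) = ((-826376/(-901661) - 1872702/1652680) + 798**2)/(624**2 + 670632) = ((-826376*(-1/901661) - 1872702*1/1652680) + 636804)/(389376 + 670632) = ((826376/901661 - 936351/826340) + 636804)/1060008 = (-161403635171/745078550740 + 636804)*(1/1060008) = (474468840021799789/745078550740)*(1/1060008) = 474468840021799789/789789224412805920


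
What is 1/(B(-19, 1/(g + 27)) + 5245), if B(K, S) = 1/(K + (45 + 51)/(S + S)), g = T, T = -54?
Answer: 1315/6897174 ≈ 0.00019066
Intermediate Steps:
g = -54
B(K, S) = 1/(K + 48/S) (B(K, S) = 1/(K + 96/((2*S))) = 1/(K + 96*(1/(2*S))) = 1/(K + 48/S))
1/(B(-19, 1/(g + 27)) + 5245) = 1/(1/((-54 + 27)*(48 - 19/(-54 + 27))) + 5245) = 1/(1/((-27)*(48 - 19/(-27))) + 5245) = 1/(-1/(27*(48 - 19*(-1/27))) + 5245) = 1/(-1/(27*(48 + 19/27)) + 5245) = 1/(-1/(27*1315/27) + 5245) = 1/(-1/27*27/1315 + 5245) = 1/(-1/1315 + 5245) = 1/(6897174/1315) = 1315/6897174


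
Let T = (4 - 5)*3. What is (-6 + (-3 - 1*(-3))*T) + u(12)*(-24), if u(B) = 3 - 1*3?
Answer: -6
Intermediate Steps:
u(B) = 0 (u(B) = 3 - 3 = 0)
T = -3 (T = -1*3 = -3)
(-6 + (-3 - 1*(-3))*T) + u(12)*(-24) = (-6 + (-3 - 1*(-3))*(-3)) + 0*(-24) = (-6 + (-3 + 3)*(-3)) + 0 = (-6 + 0*(-3)) + 0 = (-6 + 0) + 0 = -6 + 0 = -6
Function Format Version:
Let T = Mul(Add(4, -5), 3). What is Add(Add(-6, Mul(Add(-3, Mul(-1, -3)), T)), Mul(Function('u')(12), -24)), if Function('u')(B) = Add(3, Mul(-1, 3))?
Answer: -6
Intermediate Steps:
Function('u')(B) = 0 (Function('u')(B) = Add(3, -3) = 0)
T = -3 (T = Mul(-1, 3) = -3)
Add(Add(-6, Mul(Add(-3, Mul(-1, -3)), T)), Mul(Function('u')(12), -24)) = Add(Add(-6, Mul(Add(-3, Mul(-1, -3)), -3)), Mul(0, -24)) = Add(Add(-6, Mul(Add(-3, 3), -3)), 0) = Add(Add(-6, Mul(0, -3)), 0) = Add(Add(-6, 0), 0) = Add(-6, 0) = -6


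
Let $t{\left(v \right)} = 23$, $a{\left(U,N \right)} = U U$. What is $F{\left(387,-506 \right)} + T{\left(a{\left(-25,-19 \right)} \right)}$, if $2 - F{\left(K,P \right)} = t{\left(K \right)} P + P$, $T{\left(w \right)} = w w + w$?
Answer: $403396$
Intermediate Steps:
$a{\left(U,N \right)} = U^{2}$
$T{\left(w \right)} = w + w^{2}$ ($T{\left(w \right)} = w^{2} + w = w + w^{2}$)
$F{\left(K,P \right)} = 2 - 24 P$ ($F{\left(K,P \right)} = 2 - \left(23 P + P\right) = 2 - 24 P$)
$F{\left(387,-506 \right)} + T{\left(a{\left(-25,-19 \right)} \right)} = \left(2 - -12144\right) + \left(-25\right)^{2} \left(1 + \left(-25\right)^{2}\right) = \left(2 + 12144\right) + 625 \left(1 + 625\right) = 12146 + 625 \cdot 626 = 12146 + 391250 = 403396$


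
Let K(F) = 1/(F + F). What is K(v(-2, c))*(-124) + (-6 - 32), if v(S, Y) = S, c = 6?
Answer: -7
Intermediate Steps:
K(F) = 1/(2*F)
K(v(-2, c))*(-124) + (-6 - 32) = ((½)/(-2))*(-124) + (-6 - 32) = ((½)*(-½))*(-124) - 38 = -¼*(-124) - 38 = 31 - 38 = -7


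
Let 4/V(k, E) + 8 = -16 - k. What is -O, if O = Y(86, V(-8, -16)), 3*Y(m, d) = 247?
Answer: -247/3 ≈ -82.333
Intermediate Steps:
V(k, E) = 4/(-24 - k) (V(k, E) = 4/(-8 + (-16 - k)) = 4/(-24 - k))
Y(m, d) = 247/3 (Y(m, d) = (⅓)*247 = 247/3)
O = 247/3 ≈ 82.333
-O = -1*247/3 = -247/3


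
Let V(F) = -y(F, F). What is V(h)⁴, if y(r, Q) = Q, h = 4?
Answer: 256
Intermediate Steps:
V(F) = -F
V(h)⁴ = (-1*4)⁴ = (-4)⁴ = 256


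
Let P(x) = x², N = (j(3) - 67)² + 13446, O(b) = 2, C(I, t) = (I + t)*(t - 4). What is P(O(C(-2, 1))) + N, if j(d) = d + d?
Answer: 17171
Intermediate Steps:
C(I, t) = (-4 + t)*(I + t) (C(I, t) = (I + t)*(-4 + t) = (-4 + t)*(I + t))
j(d) = 2*d
N = 17167 (N = (2*3 - 67)² + 13446 = (6 - 67)² + 13446 = (-61)² + 13446 = 3721 + 13446 = 17167)
P(O(C(-2, 1))) + N = 2² + 17167 = 4 + 17167 = 17171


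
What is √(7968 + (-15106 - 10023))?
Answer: 131*I ≈ 131.0*I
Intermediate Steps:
√(7968 + (-15106 - 10023)) = √(7968 - 25129) = √(-17161) = 131*I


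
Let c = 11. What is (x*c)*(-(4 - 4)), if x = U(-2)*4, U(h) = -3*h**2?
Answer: 0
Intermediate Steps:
x = -48 (x = -3*(-2)**2*4 = -3*4*4 = -12*4 = -48)
(x*c)*(-(4 - 4)) = (-48*11)*(-(4 - 4)) = -(-528)*0 = -528*0 = 0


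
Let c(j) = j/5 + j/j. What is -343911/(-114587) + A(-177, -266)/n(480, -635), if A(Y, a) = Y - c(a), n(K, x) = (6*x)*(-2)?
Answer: 1085958901/363813725 ≈ 2.9849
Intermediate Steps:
n(K, x) = -12*x
c(j) = 1 + j/5 (c(j) = j*(⅕) + 1 = j/5 + 1 = 1 + j/5)
A(Y, a) = -1 + Y - a/5 (A(Y, a) = Y - (1 + a/5) = Y + (-1 - a/5) = -1 + Y - a/5)
-343911/(-114587) + A(-177, -266)/n(480, -635) = -343911/(-114587) + (-1 - 177 - ⅕*(-266))/((-12*(-635))) = -343911*(-1/114587) + (-1 - 177 + 266/5)/7620 = 343911/114587 - 624/5*1/7620 = 343911/114587 - 52/3175 = 1085958901/363813725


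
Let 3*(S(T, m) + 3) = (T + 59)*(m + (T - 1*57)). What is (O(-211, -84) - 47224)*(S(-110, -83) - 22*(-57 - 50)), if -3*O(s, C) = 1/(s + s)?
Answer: -394644633383/1266 ≈ -3.1173e+8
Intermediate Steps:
O(s, C) = -1/(6*s) (O(s, C) = -1/(3*(s + s)) = -1/(2*s)/3 = -1/(6*s))
S(T, m) = -3 + (59 + T)*(-57 + T + m)/3 (S(T, m) = -3 + ((T + 59)*(m + (T - 1*57)))/3 = -3 + ((59 + T)*(m + (T - 57)))/3 = -3 + ((59 + T)*(m + (-57 + T)))/3 = -3 + ((59 + T)*(-57 + T + m))/3 = -3 + (59 + T)*(-57 + T + m)/3)
(O(-211, -84) - 47224)*(S(-110, -83) - 22*(-57 - 50)) = (-⅙/(-211) - 47224)*((-1124 + (⅓)*(-110)² + (⅔)*(-110) + (59/3)*(-83) + (⅓)*(-110)*(-83)) - 22*(-57 - 50)) = (-⅙*(-1/211) - 47224)*((-1124 + (⅓)*12100 - 220/3 - 4897/3 + 9130/3) - 22*(-107)) = (1/1266 - 47224)*((-1124 + 12100/3 - 220/3 - 4897/3 + 9130/3) + 2354) = -59785583*(4247 + 2354)/1266 = -59785583/1266*6601 = -394644633383/1266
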